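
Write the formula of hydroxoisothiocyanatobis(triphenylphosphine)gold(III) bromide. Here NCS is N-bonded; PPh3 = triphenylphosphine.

Ligands: 1 isothiocyanato (NCS, -1), 1 hydroxo (OH, -1), 2 triphenylphosphine (PPh3, neutral). Ligand charge sum = -2.
With Au in oxidation state +3, the complex ion is [Au...]^1+.
Charge balance with bromide (-1) requires 1 complex ion per 1 bromide.

[Au(NCS)(OH)(PPh3)2]Br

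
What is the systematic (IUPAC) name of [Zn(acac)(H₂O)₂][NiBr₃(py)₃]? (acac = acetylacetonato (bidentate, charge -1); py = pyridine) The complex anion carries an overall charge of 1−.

(acetylacetonato)diaquazinc(II) tribromotris(pyridine)nickelate(II)

Both ions are complex: the cation is named first with the plain metal name, the anion second with the -ate form; each ion's ligands are alphabetised independently.
The complex anion is given as 1−; its ligand charges sum to -3, so Ni = +2.
A 1:1 salt means the cation carries the equal and opposite charge, 1+.
Cation: ligand charges sum to -1; for the ion to be 1+, Zn = +2.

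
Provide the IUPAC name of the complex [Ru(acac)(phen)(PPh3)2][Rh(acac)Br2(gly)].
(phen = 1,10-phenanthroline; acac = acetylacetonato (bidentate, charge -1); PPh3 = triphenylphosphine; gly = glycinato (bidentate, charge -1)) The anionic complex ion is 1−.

Both ions are complex: the cation is named first with the plain metal name, the anion second with the -ate form; each ion's ligands are alphabetised independently.
The complex anion is given as 1−; its ligand charges sum to -4, so Rh = +3.
A 1:1 salt means the cation carries the equal and opposite charge, 1+.
Cation: ligand charges sum to -1; for the ion to be 1+, Ru = +2.

(acetylacetonato)(1,10-phenanthroline)bis(triphenylphosphine)ruthenium(II) (acetylacetonato)dibromo(glycinato)rhodate(III)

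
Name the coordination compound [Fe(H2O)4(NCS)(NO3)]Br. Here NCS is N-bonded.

tetraaquaisothiocyanatonitratoiron(III) bromide

The 1 bromide counter-ion carries a total charge of -1, so each complex ion is 1+.
Ligand charges: 1×isothiocyanato (-1 each), 1×nitrato (-1 each), 4×aqua (neutral); total -2. So Fe + (-2) = 1+, giving Fe = +3.
Ligands are named alphabetically: aqua before isothiocyanato before nitrato.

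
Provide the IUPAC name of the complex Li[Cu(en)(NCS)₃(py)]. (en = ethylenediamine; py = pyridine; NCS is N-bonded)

The 1 lithium counter-ion carries a total charge of +1, so each complex ion is 1−.
Ligand charges: 1×ethylenediamine (neutral), 1×pyridine (neutral), 3×isothiocyanato (-1 each); total -3. So Cu + (-3) = 1−, giving Cu = +2.
Ligands are named alphabetically: ethylenediamine before isothiocyanato before pyridine.
The complex ion is anionic, so copper takes the -ate form cuprate(II).

lithium (ethylenediamine)triisothiocyanato(pyridine)cuprate(II)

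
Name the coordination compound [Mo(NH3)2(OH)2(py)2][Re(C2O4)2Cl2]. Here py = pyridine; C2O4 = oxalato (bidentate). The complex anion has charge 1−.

diamminedihydroxobis(pyridine)molybdenum(III) dichlorodioxalatorhenate(V)

Both ions are complex: the cation is named first with the plain metal name, the anion second with the -ate form; each ion's ligands are alphabetised independently.
The complex anion is given as 1−; its ligand charges sum to -6, so Re = +5.
A 1:1 salt means the cation carries the equal and opposite charge, 1+.
Cation: ligand charges sum to -2; for the ion to be 1+, Mo = +3.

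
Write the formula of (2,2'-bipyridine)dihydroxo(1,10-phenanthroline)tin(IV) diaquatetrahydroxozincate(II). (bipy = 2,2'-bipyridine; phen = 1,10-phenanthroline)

Cation [Sn…]: ligand charges -2, Sn(IV) ⇒ ion charge 2+.
Anion [Zn…]: ligand charges -4, Zn(II) ⇒ ion charge 2−.

[Sn(bipy)(OH)2(phen)][Zn(H2O)2(OH)4]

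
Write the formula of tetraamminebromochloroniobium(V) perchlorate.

[NbBrCl(NH3)4](ClO4)3

Ligands: 4 ammine (NH3, neutral), 1 chloro (Cl, -1), 1 bromo (Br, -1). Ligand charge sum = -2.
With Nb in oxidation state +5, the complex ion is [Nb...]^3+.
Charge balance with perchlorate (-1) requires 1 complex ion per 3 perchlorate.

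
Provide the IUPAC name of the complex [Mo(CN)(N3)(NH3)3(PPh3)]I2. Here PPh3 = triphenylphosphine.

The 2 iodide counter-ions carry a total charge of -2, so each complex ion is 2+.
Ligand charges: 1×azido (-1 each), 1×triphenylphosphine (neutral), 3×ammine (neutral), 1×cyano (-1 each); total -2. So Mo + (-2) = 2+, giving Mo = +4.
Ligands are named alphabetically: ammine before azido before cyano before triphenylphosphine.

triammineazidocyano(triphenylphosphine)molybdenum(IV) iodide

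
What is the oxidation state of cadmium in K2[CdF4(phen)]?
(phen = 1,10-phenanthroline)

+2

2 potassium outside the brackets (+1 each) → the complex ion is 2−.
Ligand charges: 4×F = -4; 1×phen neutral; sum -4.
Cd + (-4) = 2− ⇒ Cd is +2.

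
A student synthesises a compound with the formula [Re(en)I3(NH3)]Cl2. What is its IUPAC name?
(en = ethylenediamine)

ammine(ethylenediamine)triiodorhenium(V) chloride

The 2 chloride counter-ions carry a total charge of -2, so each complex ion is 2+.
Ligand charges: 1×ethylenediamine (neutral), 3×iodo (-1 each), 1×ammine (neutral); total -3. So Re + (-3) = 2+, giving Re = +5.
Ligands are named alphabetically: ammine before ethylenediamine before iodo.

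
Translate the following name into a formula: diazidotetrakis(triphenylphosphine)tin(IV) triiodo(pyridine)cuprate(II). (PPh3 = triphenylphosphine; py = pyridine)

[Sn(N3)2(PPh3)4][CuI3(py)]2

Cation [Sn…]: ligand charges -2, Sn(IV) ⇒ ion charge 2+.
Anion [Cu…]: ligand charges -3, Cu(II) ⇒ ion charge 1−.
One 2+ cation requires 2 of the 1− anion.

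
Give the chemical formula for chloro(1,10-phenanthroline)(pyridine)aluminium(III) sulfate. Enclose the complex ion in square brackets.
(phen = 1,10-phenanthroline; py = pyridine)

[AlCl(phen)(py)]SO4

Ligands: 1 1,10-phenanthroline (phen, neutral), 1 pyridine (py, neutral), 1 chloro (Cl, -1). Ligand charge sum = -1.
With Al in oxidation state +3, the complex ion is [Al...]^2+.
Charge balance with sulfate (-2) requires 1 complex ion per 1 sulfate.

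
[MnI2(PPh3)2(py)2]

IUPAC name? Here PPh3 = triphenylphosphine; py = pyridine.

diiodobis(pyridine)bis(triphenylphosphine)manganese(II)

There is no counter-ion, so the complex is neutral overall.
Ligand charges: 2×triphenylphosphine (neutral), 2×iodo (-1 each), 2×pyridine (neutral); total -2. So Mn + (-2) = 0, giving Mn = +2.
Ligands are named alphabetically: iodo before pyridine before triphenylphosphine.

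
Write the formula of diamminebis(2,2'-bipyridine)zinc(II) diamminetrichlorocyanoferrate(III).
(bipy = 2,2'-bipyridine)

Cation [Zn…]: ligand charges 0, Zn(II) ⇒ ion charge 2+.
Anion [Fe…]: ligand charges -4, Fe(III) ⇒ ion charge 1−.

[Zn(bipy)2(NH3)2][FeCl3(CN)(NH3)2]2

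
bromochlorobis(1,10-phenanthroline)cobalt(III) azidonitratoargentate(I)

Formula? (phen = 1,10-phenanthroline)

Cation [Co…]: ligand charges -2, Co(III) ⇒ ion charge 1+.
Anion [Ag…]: ligand charges -2, Ag(I) ⇒ ion charge 1−.
One 1+ cation balances one 1− anion.

[CoBrCl(phen)2][Ag(N3)(NO3)]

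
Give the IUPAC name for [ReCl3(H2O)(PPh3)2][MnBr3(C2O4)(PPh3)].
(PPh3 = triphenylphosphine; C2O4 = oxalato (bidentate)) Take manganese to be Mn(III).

aquatrichlorobis(triphenylphosphine)rhenium(V) tribromooxalato(triphenylphosphine)manganate(III)

Mn is given as +3; the anion's ligand charges sum to -5, so the complex anion is 2−.
A 1:1 salt means the cation carries the equal and opposite charge, 2+.
Cation: ligand charges sum to -3; for the ion to be 2+, Re = +5.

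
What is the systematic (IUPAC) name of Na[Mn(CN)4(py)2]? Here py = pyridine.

sodium tetracyanobis(pyridine)manganate(III)

The 1 sodium counter-ion carries a total charge of +1, so each complex ion is 1−.
Ligand charges: 2×pyridine (neutral), 4×cyano (-1 each); total -4. So Mn + (-4) = 1−, giving Mn = +3.
The complex ion is anionic, so manganese takes the -ate form manganate(III).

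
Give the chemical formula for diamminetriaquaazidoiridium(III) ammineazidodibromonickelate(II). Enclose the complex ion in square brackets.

[Ir(H2O)3(N3)(NH3)2][NiBr2(N3)(NH3)]2

Cation [Ir…]: ligand charges -1, Ir(III) ⇒ ion charge 2+.
Anion [Ni…]: ligand charges -3, Ni(II) ⇒ ion charge 1−.
One 2+ cation requires 2 of the 1− anion.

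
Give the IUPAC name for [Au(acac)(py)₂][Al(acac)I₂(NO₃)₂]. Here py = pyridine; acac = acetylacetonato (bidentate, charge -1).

Aluminium is always +3 in its complexes; the anion's ligand charges sum to -5, so the complex anion is 2−.
A 1:1 salt means the cation carries the equal and opposite charge, 2+.
Cation: ligand charges sum to -1; for the ion to be 2+, Au = +3.

(acetylacetonato)bis(pyridine)gold(III) (acetylacetonato)diiododinitratoaluminate(III)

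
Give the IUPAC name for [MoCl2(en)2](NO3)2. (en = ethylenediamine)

dichlorobis(ethylenediamine)molybdenum(IV) nitrate

The 2 nitrate counter-ions carry a total charge of -2, so each complex ion is 2+.
Ligand charges: 2×chloro (-1 each), 2×ethylenediamine (neutral); total -2. So Mo + (-2) = 2+, giving Mo = +4.
Ligands are named alphabetically: chloro before ethylenediamine.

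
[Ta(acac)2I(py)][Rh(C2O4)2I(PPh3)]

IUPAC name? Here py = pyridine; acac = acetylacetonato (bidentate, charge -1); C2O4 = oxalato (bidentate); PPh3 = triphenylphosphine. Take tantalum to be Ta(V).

bis(acetylacetonato)iodo(pyridine)tantalum(V) iododioxalato(triphenylphosphine)rhodate(III)

Ta is given as +5; the cation's ligand charges sum to -3, so the complex cation is 2+.
A 1:1 salt means the anion carries the equal and opposite charge, 2−.
Anion: ligand charges sum to -5; for the ion to be 2−, Rh = +3.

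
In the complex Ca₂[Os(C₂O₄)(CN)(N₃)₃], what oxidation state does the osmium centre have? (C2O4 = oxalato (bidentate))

2 calcium outside the brackets (+2 each) → the complex ion is 4−.
Ligand charges: 1×C2O4 = -2; 3×N3 = -3; 1×CN = -1; sum -6.
Os + (-6) = 4− ⇒ Os is +2.

+2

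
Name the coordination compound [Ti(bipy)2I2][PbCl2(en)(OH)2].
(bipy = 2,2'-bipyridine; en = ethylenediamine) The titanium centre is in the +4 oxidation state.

bis(2,2'-bipyridine)diiodotitanium(IV) dichloro(ethylenediamine)dihydroxoplumbate(II)

Ti is given as +4; the cation's ligand charges sum to -2, so the complex cation is 2+.
A 1:1 salt means the anion carries the equal and opposite charge, 2−.
Anion: ligand charges sum to -4; for the ion to be 2−, Pb = +2.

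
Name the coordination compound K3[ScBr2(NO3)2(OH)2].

The 3 potassium counter-ions carry a total charge of +3, so each complex ion is 3−.
Ligand charges: 2×nitrato (-1 each), 2×hydroxo (-1 each), 2×bromo (-1 each); total -6. So Sc + (-6) = 3−, giving Sc = +3.
Ligands are named alphabetically: bromo before hydroxo before nitrato.
The complex ion is anionic, so scandium takes the -ate form scandate(III).

potassium dibromodihydroxodinitratoscandate(III)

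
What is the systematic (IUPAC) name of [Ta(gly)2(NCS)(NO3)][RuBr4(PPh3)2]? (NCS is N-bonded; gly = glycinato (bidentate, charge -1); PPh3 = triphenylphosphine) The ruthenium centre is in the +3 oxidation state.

Ru is given as +3; the anion's ligand charges sum to -4, so the complex anion is 1−.
A 1:1 salt means the cation carries the equal and opposite charge, 1+.
Cation: ligand charges sum to -4; for the ion to be 1+, Ta = +5.

bis(glycinato)isothiocyanatonitratotantalum(V) tetrabromobis(triphenylphosphine)ruthenate(III)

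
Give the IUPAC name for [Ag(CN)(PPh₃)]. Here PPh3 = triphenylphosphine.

cyano(triphenylphosphine)silver(I)

There is no counter-ion, so the complex is neutral overall.
Ligand charges: 1×cyano (-1 each), 1×triphenylphosphine (neutral); total -1. So Ag + (-1) = 0, giving Ag = +1.
Ligands are named alphabetically: cyano before triphenylphosphine.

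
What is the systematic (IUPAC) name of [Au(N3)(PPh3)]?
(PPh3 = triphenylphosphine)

There is no counter-ion, so the complex is neutral overall.
Ligand charges: 1×triphenylphosphine (neutral), 1×azido (-1 each); total -1. So Au + (-1) = 0, giving Au = +1.
Ligands are named alphabetically: azido before triphenylphosphine.

azido(triphenylphosphine)gold(I)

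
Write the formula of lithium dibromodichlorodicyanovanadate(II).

Li4[VBr2Cl2(CN)2]

Ligands: 2 chloro (Cl, -1), 2 cyano (CN, -1), 2 bromo (Br, -1). Ligand charge sum = -6.
Charge balance with lithium (+1) requires 1 complex ion per 4 lithium.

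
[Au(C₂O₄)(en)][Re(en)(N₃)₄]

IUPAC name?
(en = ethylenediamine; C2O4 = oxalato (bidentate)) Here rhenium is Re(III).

(ethylenediamine)oxalatogold(III) tetraazido(ethylenediamine)rhenate(III)

Re is given as +3; the anion's ligand charges sum to -4, so the complex anion is 1−.
A 1:1 salt means the cation carries the equal and opposite charge, 1+.
Cation: ligand charges sum to -2; for the ion to be 1+, Au = +3.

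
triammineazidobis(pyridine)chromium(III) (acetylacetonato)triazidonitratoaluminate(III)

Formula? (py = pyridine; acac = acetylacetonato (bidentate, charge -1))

[Cr(N3)(NH3)3(py)2][Al(acac)(N3)3(NO3)]

Cation [Cr…]: ligand charges -1, Cr(III) ⇒ ion charge 2+.
Anion [Al…]: ligand charges -5, Al(III) ⇒ ion charge 2−.
One 2+ cation balances one 2− anion.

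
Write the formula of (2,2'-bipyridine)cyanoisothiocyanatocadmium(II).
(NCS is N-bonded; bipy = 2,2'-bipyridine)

Ligands: 1 cyano (CN, -1), 1 isothiocyanato (NCS, -1), 1 2,2'-bipyridine (bipy, neutral). Ligand charge sum = -2.
With Cd in oxidation state +2, the complex ion is [Cd...].

[Cd(bipy)(CN)(NCS)]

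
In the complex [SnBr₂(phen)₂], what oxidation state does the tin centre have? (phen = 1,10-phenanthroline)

No counter-ion: the bracketed complex is neutral.
Ligand charges: 2×Br = -2; 2×phen neutral; sum -2.
Sn + (-2) = 0 ⇒ Sn is +2.

+2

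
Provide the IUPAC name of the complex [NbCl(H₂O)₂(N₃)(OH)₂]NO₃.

The 1 nitrate counter-ion carries a total charge of -1, so each complex ion is 1+.
Ligand charges: 2×aqua (neutral), 1×azido (-1 each), 1×chloro (-1 each), 2×hydroxo (-1 each); total -4. So Nb + (-4) = 1+, giving Nb = +5.
Ligands are named alphabetically: aqua before azido before chloro before hydroxo.

diaquaazidochlorodihydroxoniobium(V) nitrate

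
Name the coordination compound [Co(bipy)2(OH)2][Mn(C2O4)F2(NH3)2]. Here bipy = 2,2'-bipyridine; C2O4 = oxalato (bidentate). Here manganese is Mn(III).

bis(2,2'-bipyridine)dihydroxocobalt(III) diamminedifluorooxalatomanganate(III)

Both ions are complex: the cation is named first with the plain metal name, the anion second with the -ate form; each ion's ligands are alphabetised independently.
Mn is given as +3; the anion's ligand charges sum to -4, so the complex anion is 1−.
A 1:1 salt means the cation carries the equal and opposite charge, 1+.
Cation: ligand charges sum to -2; for the ion to be 1+, Co = +3.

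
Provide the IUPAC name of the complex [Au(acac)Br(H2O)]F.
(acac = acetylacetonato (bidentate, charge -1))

The 1 fluoride counter-ion carries a total charge of -1, so each complex ion is 1+.
Ligand charges: 1×acetylacetonato (-1 each), 1×bromo (-1 each), 1×aqua (neutral); total -2. So Au + (-2) = 1+, giving Au = +3.
Ligands are named alphabetically: acetylacetonato before aqua before bromo.

(acetylacetonato)aquabromogold(III) fluoride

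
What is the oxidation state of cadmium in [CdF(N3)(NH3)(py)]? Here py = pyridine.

+2

No counter-ion: the bracketed complex is neutral.
Ligand charges: 1×F = -1; 1×py neutral; 1×N3 = -1; 1×NH3 neutral; sum -2.
Cd + (-2) = 0 ⇒ Cd is +2.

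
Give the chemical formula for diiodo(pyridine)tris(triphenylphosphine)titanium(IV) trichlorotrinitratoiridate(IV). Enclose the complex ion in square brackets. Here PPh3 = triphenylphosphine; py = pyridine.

Cation [Ti…]: ligand charges -2, Ti(IV) ⇒ ion charge 2+.
Anion [Ir…]: ligand charges -6, Ir(IV) ⇒ ion charge 2−.
One 2+ cation balances one 2− anion.

[TiI2(PPh3)3(py)][IrCl3(NO3)3]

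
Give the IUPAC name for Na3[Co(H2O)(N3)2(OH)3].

The 3 sodium counter-ions carry a total charge of +3, so each complex ion is 3−.
Ligand charges: 3×hydroxo (-1 each), 2×azido (-1 each), 1×aqua (neutral); total -5. So Co + (-5) = 3−, giving Co = +2.
The complex ion is anionic, so cobalt takes the -ate form cobaltate(II).

sodium aquadiazidotrihydroxocobaltate(II)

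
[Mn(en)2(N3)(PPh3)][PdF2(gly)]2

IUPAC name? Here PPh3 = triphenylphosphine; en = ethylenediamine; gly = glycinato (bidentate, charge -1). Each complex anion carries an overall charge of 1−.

azidobis(ethylenediamine)(triphenylphosphine)manganese(III) difluoro(glycinato)palladate(II)

Both ions are complex: the cation is named first with the plain metal name, the anion second with the -ate form; each ion's ligands are alphabetised independently.
The complex anion is given as 1−; its ligand charges sum to -3, so Pd = +2.
With 2 anions per cation, the cation must be 2×1 = 2+.
Cation: ligand charges sum to -1; for the ion to be 2+, Mn = +3.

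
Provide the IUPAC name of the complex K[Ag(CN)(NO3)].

The 1 potassium counter-ion carries a total charge of +1, so each complex ion is 1−.
Ligand charges: 1×cyano (-1 each), 1×nitrato (-1 each); total -2. So Ag + (-2) = 1−, giving Ag = +1.
Ligands are named alphabetically: cyano before nitrato.
The complex ion is anionic, so silver takes the -ate form argentate(I).

potassium cyanonitratoargentate(I)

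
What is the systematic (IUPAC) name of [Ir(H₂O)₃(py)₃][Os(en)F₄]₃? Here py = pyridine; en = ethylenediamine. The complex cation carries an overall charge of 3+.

triaquatris(pyridine)iridium(III) (ethylenediamine)tetrafluoroosmate(III)

Both ions are complex: the cation is named first with the plain metal name, the anion second with the -ate form; each ion's ligands are alphabetised independently.
The complex cation is given as 3+; its ligand charges sum to 0, so Ir = +3.
With 3 anions per cation, each anion must be 3/3 = 1−.
Anion: ligand charges sum to -4; for the ion to be 1−, Os = +3.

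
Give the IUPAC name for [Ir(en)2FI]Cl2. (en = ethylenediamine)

The 2 chloride counter-ions carry a total charge of -2, so each complex ion is 2+.
Ligand charges: 1×iodo (-1 each), 1×fluoro (-1 each), 2×ethylenediamine (neutral); total -2. So Ir + (-2) = 2+, giving Ir = +4.
Ligands are named alphabetically: ethylenediamine before fluoro before iodo.

bis(ethylenediamine)fluoroiodoiridium(IV) chloride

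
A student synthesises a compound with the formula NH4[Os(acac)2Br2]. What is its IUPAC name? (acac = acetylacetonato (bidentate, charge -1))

ammonium bis(acetylacetonato)dibromoosmate(III)

The 1 ammonium counter-ion carries a total charge of +1, so each complex ion is 1−.
Ligand charges: 2×acetylacetonato (-1 each), 2×bromo (-1 each); total -4. So Os + (-4) = 1−, giving Os = +3.
Ligands are named alphabetically: acetylacetonato before bromo.
The complex ion is anionic, so osmium takes the -ate form osmate(III).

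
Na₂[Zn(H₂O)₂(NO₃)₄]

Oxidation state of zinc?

2 sodium outside the brackets (+1 each) → the complex ion is 2−.
Ligand charges: 4×NO3 = -4; 2×H2O neutral; sum -4.
Zn + (-4) = 2− ⇒ Zn is +2.

+2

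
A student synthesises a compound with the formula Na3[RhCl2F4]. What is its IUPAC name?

sodium dichlorotetrafluororhodate(III)

The 3 sodium counter-ions carry a total charge of +3, so each complex ion is 3−.
Ligand charges: 2×chloro (-1 each), 4×fluoro (-1 each); total -6. So Rh + (-6) = 3−, giving Rh = +3.
The complex ion is anionic, so rhodium takes the -ate form rhodate(III).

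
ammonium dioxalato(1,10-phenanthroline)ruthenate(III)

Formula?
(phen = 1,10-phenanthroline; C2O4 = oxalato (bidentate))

Ligands: 1 1,10-phenanthroline (phen, neutral), 2 oxalato (C2O4, -2). Ligand charge sum = -4.
With Ru in oxidation state +3, the complex ion is [Ru...]^1−.
Charge balance with ammonium (+1) requires 1 complex ion per 1 ammonium.

NH4[Ru(C2O4)2(phen)]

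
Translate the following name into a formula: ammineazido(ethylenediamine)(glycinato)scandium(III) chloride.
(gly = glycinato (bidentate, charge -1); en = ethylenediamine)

[Sc(en)(gly)(N3)(NH3)]Cl

Ligands: 1 ammine (NH3, neutral), 1 glycinato (gly, -1), 1 ethylenediamine (en, neutral), 1 azido (N3, -1). Ligand charge sum = -2.
With Sc in oxidation state +3, the complex ion is [Sc...]^1+.
Charge balance with chloride (-1) requires 1 complex ion per 1 chloride.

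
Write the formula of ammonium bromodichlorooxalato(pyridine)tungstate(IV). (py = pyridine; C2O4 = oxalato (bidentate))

Ligands: 1 pyridine (py, neutral), 1 bromo (Br, -1), 2 chloro (Cl, -1), 1 oxalato (C2O4, -2). Ligand charge sum = -5.
With W in oxidation state +4, the complex ion is [W...]^1−.
Charge balance with ammonium (+1) requires 1 complex ion per 1 ammonium.

NH4[WBr(C2O4)Cl2(py)]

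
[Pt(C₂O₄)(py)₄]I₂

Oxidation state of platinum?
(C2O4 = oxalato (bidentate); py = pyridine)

+4

2 iodide outside the brackets (-1 each) → the complex ion is 2+.
Ligand charges: 1×C2O4 = -2; 4×py neutral; sum -2.
Pt + (-2) = 2+ ⇒ Pt is +4.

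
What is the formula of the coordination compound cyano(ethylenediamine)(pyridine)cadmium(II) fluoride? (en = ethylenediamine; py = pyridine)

Ligands: 1 cyano (CN, -1), 1 ethylenediamine (en, neutral), 1 pyridine (py, neutral). Ligand charge sum = -1.
Charge balance with fluoride (-1) requires 1 complex ion per 1 fluoride.

[Cd(CN)(en)(py)]F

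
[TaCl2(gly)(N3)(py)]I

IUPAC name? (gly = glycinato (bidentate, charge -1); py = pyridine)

azidodichloro(glycinato)(pyridine)tantalum(V) iodide

The 1 iodide counter-ion carries a total charge of -1, so each complex ion is 1+.
Ligand charges: 1×glycinato (-1 each), 1×azido (-1 each), 1×pyridine (neutral), 2×chloro (-1 each); total -4. So Ta + (-4) = 1+, giving Ta = +5.
Ligands are named alphabetically: azido before chloro before glycinato before pyridine.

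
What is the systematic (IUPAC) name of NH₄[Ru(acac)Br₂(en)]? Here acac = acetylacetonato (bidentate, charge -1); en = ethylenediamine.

ammonium (acetylacetonato)dibromo(ethylenediamine)ruthenate(II)

The 1 ammonium counter-ion carries a total charge of +1, so each complex ion is 1−.
Ligand charges: 1×acetylacetonato (-1 each), 1×ethylenediamine (neutral), 2×bromo (-1 each); total -3. So Ru + (-3) = 1−, giving Ru = +2.
The complex ion is anionic, so ruthenium takes the -ate form ruthenate(II).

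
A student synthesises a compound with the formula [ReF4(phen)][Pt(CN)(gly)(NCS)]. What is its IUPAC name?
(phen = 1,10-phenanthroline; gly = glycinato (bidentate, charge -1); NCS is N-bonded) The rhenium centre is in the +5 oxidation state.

tetrafluoro(1,10-phenanthroline)rhenium(V) cyano(glycinato)isothiocyanatoplatinate(II)

Both ions are complex: the cation is named first with the plain metal name, the anion second with the -ate form; each ion's ligands are alphabetised independently.
Re is given as +5; the cation's ligand charges sum to -4, so the complex cation is 1+.
A 1:1 salt means the anion carries the equal and opposite charge, 1−.
Anion: ligand charges sum to -3; for the ion to be 1−, Pt = +2.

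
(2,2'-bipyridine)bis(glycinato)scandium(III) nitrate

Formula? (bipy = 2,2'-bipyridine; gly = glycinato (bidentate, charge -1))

[Sc(bipy)(gly)2]NO3

Ligands: 1 2,2'-bipyridine (bipy, neutral), 2 glycinato (gly, -1). Ligand charge sum = -2.
With Sc in oxidation state +3, the complex ion is [Sc...]^1+.
Charge balance with nitrate (-1) requires 1 complex ion per 1 nitrate.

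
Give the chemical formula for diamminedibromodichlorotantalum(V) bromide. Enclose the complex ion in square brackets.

Ligands: 2 ammine (NH3, neutral), 2 chloro (Cl, -1), 2 bromo (Br, -1). Ligand charge sum = -4.
Charge balance with bromide (-1) requires 1 complex ion per 1 bromide.

[TaBr2Cl2(NH3)2]Br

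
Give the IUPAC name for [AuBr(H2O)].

aquabromogold(I)

There is no counter-ion, so the complex is neutral overall.
Ligand charges: 1×bromo (-1 each), 1×aqua (neutral); total -1. So Au + (-1) = 0, giving Au = +1.
Ligands are named alphabetically: aqua before bromo.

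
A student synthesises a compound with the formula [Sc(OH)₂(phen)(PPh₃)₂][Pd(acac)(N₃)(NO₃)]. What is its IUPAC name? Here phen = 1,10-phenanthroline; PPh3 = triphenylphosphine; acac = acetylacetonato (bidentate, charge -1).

Both ions are complex: the cation is named first with the plain metal name, the anion second with the -ate form; each ion's ligands are alphabetised independently.
Scandium is always +3 in its complexes; the cation's ligand charges sum to -2, so the complex cation is 1+.
A 1:1 salt means the anion carries the equal and opposite charge, 1−.
Anion: ligand charges sum to -3; for the ion to be 1−, Pd = +2.

dihydroxo(1,10-phenanthroline)bis(triphenylphosphine)scandium(III) (acetylacetonato)azidonitratopalladate(II)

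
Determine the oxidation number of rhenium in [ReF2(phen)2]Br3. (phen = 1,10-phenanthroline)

3 bromide outside the brackets (-1 each) → the complex ion is 3+.
Ligand charges: 2×F = -2; 2×phen neutral; sum -2.
Re + (-2) = 3+ ⇒ Re is +5.

+5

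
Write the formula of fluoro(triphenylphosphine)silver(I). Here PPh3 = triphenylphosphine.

[AgF(PPh3)]

Ligands: 1 triphenylphosphine (PPh3, neutral), 1 fluoro (F, -1). Ligand charge sum = -1.
With Ag in oxidation state +1, the complex ion is [Ag...].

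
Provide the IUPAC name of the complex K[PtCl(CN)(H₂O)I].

potassium aquachlorocyanoiodoplatinate(II)

The 1 potassium counter-ion carries a total charge of +1, so each complex ion is 1−.
Ligand charges: 1×iodo (-1 each), 1×aqua (neutral), 1×chloro (-1 each), 1×cyano (-1 each); total -3. So Pt + (-3) = 1−, giving Pt = +2.
Ligands are named alphabetically: aqua before chloro before cyano before iodo.
The complex ion is anionic, so platinum takes the -ate form platinate(II).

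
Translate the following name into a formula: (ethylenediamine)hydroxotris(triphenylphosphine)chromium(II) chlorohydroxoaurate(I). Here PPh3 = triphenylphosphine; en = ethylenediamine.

[Cr(en)(OH)(PPh3)3][AuCl(OH)]

Cation [Cr…]: ligand charges -1, Cr(II) ⇒ ion charge 1+.
Anion [Au…]: ligand charges -2, Au(I) ⇒ ion charge 1−.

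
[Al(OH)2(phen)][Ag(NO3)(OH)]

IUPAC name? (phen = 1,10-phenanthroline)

dihydroxo(1,10-phenanthroline)aluminium(III) hydroxonitratoargentate(I)

Both ions are complex: the cation is named first with the plain metal name, the anion second with the -ate form; each ion's ligands are alphabetised independently.
Aluminium is always +3 in its complexes; the cation's ligand charges sum to -2, so the complex cation is 1+.
A 1:1 salt means the anion carries the equal and opposite charge, 1−.
Anion: ligand charges sum to -2; for the ion to be 1−, Ag = +1.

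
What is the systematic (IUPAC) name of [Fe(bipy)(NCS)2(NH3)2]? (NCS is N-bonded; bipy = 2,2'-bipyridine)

There is no counter-ion, so the complex is neutral overall.
Ligand charges: 2×isothiocyanato (-1 each), 1×2,2'-bipyridine (neutral), 2×ammine (neutral); total -2. So Fe + (-2) = 0, giving Fe = +2.
Ligands are named alphabetically: ammine before bipyridine before isothiocyanato.

diammine(2,2'-bipyridine)diisothiocyanatoiron(II)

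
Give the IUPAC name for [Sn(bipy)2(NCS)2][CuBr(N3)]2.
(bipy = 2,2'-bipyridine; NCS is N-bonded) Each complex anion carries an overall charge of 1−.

Both ions are complex: the cation is named first with the plain metal name, the anion second with the -ate form; each ion's ligands are alphabetised independently.
The complex anion is given as 1−; its ligand charges sum to -2, so Cu = +1.
With 2 anions per cation, the cation must be 2×1 = 2+.
Cation: ligand charges sum to -2; for the ion to be 2+, Sn = +4.

bis(2,2'-bipyridine)diisothiocyanatotin(IV) azidobromocuprate(I)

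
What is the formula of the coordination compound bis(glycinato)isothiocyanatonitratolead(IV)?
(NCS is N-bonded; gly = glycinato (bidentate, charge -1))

[Pb(gly)2(NCS)(NO3)]

Ligands: 1 nitrato (NO3, -1), 1 isothiocyanato (NCS, -1), 2 glycinato (gly, -1). Ligand charge sum = -4.
With Pb in oxidation state +4, the complex ion is [Pb...].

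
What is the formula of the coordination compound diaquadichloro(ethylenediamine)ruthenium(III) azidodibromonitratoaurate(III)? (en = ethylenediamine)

[RuCl2(en)(H2O)2][AuBr2(N3)(NO3)]

Cation [Ru…]: ligand charges -2, Ru(III) ⇒ ion charge 1+.
Anion [Au…]: ligand charges -4, Au(III) ⇒ ion charge 1−.
One 1+ cation balances one 1− anion.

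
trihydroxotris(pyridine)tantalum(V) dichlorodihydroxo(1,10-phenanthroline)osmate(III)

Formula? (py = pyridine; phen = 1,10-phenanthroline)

Cation [Ta…]: ligand charges -3, Ta(V) ⇒ ion charge 2+.
Anion [Os…]: ligand charges -4, Os(III) ⇒ ion charge 1−.
One 2+ cation requires 2 of the 1− anion.

[Ta(OH)3(py)3][OsCl2(OH)2(phen)]2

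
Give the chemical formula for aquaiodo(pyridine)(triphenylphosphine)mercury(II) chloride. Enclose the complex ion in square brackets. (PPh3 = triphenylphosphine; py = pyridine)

[Hg(H2O)I(PPh3)(py)]Cl

Ligands: 1 aqua (H2O, neutral), 1 triphenylphosphine (PPh3, neutral), 1 pyridine (py, neutral), 1 iodo (I, -1). Ligand charge sum = -1.
Charge balance with chloride (-1) requires 1 complex ion per 1 chloride.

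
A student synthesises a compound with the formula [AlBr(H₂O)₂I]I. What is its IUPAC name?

diaquabromoiodoaluminium(III) iodide

The 1 iodide counter-ion carries a total charge of -1, so each complex ion is 1+.
Ligand charges: 1×bromo (-1 each), 2×aqua (neutral), 1×iodo (-1 each); total -2. So Al + (-2) = 1+, giving Al = +3.
Ligands are named alphabetically: aqua before bromo before iodo.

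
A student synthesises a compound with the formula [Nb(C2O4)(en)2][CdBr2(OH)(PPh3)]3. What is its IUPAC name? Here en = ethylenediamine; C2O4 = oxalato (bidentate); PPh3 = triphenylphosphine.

bis(ethylenediamine)oxalatoniobium(V) dibromohydroxo(triphenylphosphine)cadmate(II)

Cadmium is always +2 in its complexes; the anion's ligand charges sum to -3, so the complex anion is 1−.
With 3 anions per cation, the cation must be 3×1 = 3+.
Cation: ligand charges sum to -2; for the ion to be 3+, Nb = +5.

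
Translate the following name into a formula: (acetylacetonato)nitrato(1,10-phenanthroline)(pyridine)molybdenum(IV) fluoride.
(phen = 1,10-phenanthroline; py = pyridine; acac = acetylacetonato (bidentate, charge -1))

[Mo(acac)(NO3)(phen)(py)]F2

Ligands: 1 1,10-phenanthroline (phen, neutral), 1 pyridine (py, neutral), 1 nitrato (NO3, -1), 1 acetylacetonato (acac, -1). Ligand charge sum = -2.
With Mo in oxidation state +4, the complex ion is [Mo...]^2+.
Charge balance with fluoride (-1) requires 1 complex ion per 2 fluoride.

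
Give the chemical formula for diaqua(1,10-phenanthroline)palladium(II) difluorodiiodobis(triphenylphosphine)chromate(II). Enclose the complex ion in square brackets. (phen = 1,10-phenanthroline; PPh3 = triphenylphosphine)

[Pd(H2O)2(phen)][CrF2I2(PPh3)2]

Cation [Pd…]: ligand charges 0, Pd(II) ⇒ ion charge 2+.
Anion [Cr…]: ligand charges -4, Cr(II) ⇒ ion charge 2−.
One 2+ cation balances one 2− anion.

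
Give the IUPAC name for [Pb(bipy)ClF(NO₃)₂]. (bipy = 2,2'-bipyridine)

There is no counter-ion, so the complex is neutral overall.
Ligand charges: 1×fluoro (-1 each), 1×2,2'-bipyridine (neutral), 2×nitrato (-1 each), 1×chloro (-1 each); total -4. So Pb + (-4) = 0, giving Pb = +4.
Ligands are named alphabetically: bipyridine before chloro before fluoro before nitrato.

(2,2'-bipyridine)chlorofluorodinitratolead(IV)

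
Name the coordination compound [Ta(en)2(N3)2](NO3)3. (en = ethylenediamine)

diazidobis(ethylenediamine)tantalum(V) nitrate

The 3 nitrate counter-ions carry a total charge of -3, so each complex ion is 3+.
Ligand charges: 2×azido (-1 each), 2×ethylenediamine (neutral); total -2. So Ta + (-2) = 3+, giving Ta = +5.
Ligands are named alphabetically: azido before ethylenediamine.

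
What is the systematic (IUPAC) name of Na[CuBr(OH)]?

The 1 sodium counter-ion carries a total charge of +1, so each complex ion is 1−.
Ligand charges: 1×hydroxo (-1 each), 1×bromo (-1 each); total -2. So Cu + (-2) = 1−, giving Cu = +1.
Ligands are named alphabetically: bromo before hydroxo.
The complex ion is anionic, so copper takes the -ate form cuprate(I).

sodium bromohydroxocuprate(I)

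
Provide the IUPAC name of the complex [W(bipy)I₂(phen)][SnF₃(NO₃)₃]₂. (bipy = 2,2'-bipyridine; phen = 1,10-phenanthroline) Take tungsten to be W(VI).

(2,2'-bipyridine)diiodo(1,10-phenanthroline)tungsten(VI) trifluorotrinitratostannate(IV)

Both ions are complex: the cation is named first with the plain metal name, the anion second with the -ate form; each ion's ligands are alphabetised independently.
W is given as +6; the cation's ligand charges sum to -2, so the complex cation is 4+.
With 2 anions per cation, each anion must be 4/2 = 2−.
Anion: ligand charges sum to -6; for the ion to be 2−, Sn = +4.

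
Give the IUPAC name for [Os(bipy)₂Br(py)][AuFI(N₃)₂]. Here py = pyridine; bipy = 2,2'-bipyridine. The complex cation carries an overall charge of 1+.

The complex cation is given as 1+; its ligand charges sum to -1, so Os = +2.
A 1:1 salt means the anion carries the equal and opposite charge, 1−.
Anion: ligand charges sum to -4; for the ion to be 1−, Au = +3.

bis(2,2'-bipyridine)bromo(pyridine)osmium(II) diazidofluoroiodoaurate(III)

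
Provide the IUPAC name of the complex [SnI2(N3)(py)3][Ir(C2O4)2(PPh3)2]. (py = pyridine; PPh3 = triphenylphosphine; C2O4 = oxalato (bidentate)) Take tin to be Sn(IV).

azidodiiodotris(pyridine)tin(IV) dioxalatobis(triphenylphosphine)iridate(III)

Both ions are complex: the cation is named first with the plain metal name, the anion second with the -ate form; each ion's ligands are alphabetised independently.
Sn is given as +4; the cation's ligand charges sum to -3, so the complex cation is 1+.
A 1:1 salt means the anion carries the equal and opposite charge, 1−.
Anion: ligand charges sum to -4; for the ion to be 1−, Ir = +3.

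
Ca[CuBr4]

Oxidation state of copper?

1 calcium outside the brackets (+2 each) → the complex ion is 2−.
Ligand charges: 4×Br = -4; sum -4.
Cu + (-4) = 2− ⇒ Cu is +2.

+2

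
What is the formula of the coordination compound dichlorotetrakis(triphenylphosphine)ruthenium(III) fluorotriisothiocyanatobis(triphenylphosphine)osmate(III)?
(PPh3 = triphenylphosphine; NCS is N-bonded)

Cation [Ru…]: ligand charges -2, Ru(III) ⇒ ion charge 1+.
Anion [Os…]: ligand charges -4, Os(III) ⇒ ion charge 1−.

[RuCl2(PPh3)4][OsF(NCS)3(PPh3)2]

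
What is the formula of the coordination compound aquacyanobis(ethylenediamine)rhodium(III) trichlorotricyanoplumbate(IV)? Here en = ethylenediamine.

[Rh(CN)(en)2(H2O)][PbCl3(CN)3]

Cation [Rh…]: ligand charges -1, Rh(III) ⇒ ion charge 2+.
Anion [Pb…]: ligand charges -6, Pb(IV) ⇒ ion charge 2−.
One 2+ cation balances one 2− anion.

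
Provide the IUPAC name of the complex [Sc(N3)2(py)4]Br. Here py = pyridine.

diazidotetrakis(pyridine)scandium(III) bromide

The 1 bromide counter-ion carries a total charge of -1, so each complex ion is 1+.
Ligand charges: 2×azido (-1 each), 4×pyridine (neutral); total -2. So Sc + (-2) = 1+, giving Sc = +3.
Ligands are named alphabetically: azido before pyridine.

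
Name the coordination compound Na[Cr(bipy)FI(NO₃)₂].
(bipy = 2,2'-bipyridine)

The 1 sodium counter-ion carries a total charge of +1, so each complex ion is 1−.
Ligand charges: 1×iodo (-1 each), 1×fluoro (-1 each), 2×nitrato (-1 each), 1×2,2'-bipyridine (neutral); total -4. So Cr + (-4) = 1−, giving Cr = +3.
The complex ion is anionic, so chromium takes the -ate form chromate(III).

sodium (2,2'-bipyridine)fluoroiododinitratochromate(III)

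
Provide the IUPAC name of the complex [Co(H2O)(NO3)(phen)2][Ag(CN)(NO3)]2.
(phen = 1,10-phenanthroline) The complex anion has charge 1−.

aquanitratobis(1,10-phenanthroline)cobalt(III) cyanonitratoargentate(I)

Both ions are complex: the cation is named first with the plain metal name, the anion second with the -ate form; each ion's ligands are alphabetised independently.
The complex anion is given as 1−; its ligand charges sum to -2, so Ag = +1.
With 2 anions per cation, the cation must be 2×1 = 2+.
Cation: ligand charges sum to -1; for the ion to be 2+, Co = +3.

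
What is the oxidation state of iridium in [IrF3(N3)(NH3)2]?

+4

No counter-ion: the bracketed complex is neutral.
Ligand charges: 1×N3 = -1; 3×F = -3; 2×NH3 neutral; sum -4.
Ir + (-4) = 0 ⇒ Ir is +4.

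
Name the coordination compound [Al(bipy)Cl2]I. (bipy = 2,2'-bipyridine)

The 1 iodide counter-ion carries a total charge of -1, so each complex ion is 1+.
Ligand charges: 2×chloro (-1 each), 1×2,2'-bipyridine (neutral); total -2. So Al + (-2) = 1+, giving Al = +3.
Ligands are named alphabetically: bipyridine before chloro.

(2,2'-bipyridine)dichloroaluminium(III) iodide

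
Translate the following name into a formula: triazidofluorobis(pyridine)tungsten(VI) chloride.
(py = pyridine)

[WF(N3)3(py)2]Cl2

Ligands: 2 pyridine (py, neutral), 1 fluoro (F, -1), 3 azido (N3, -1). Ligand charge sum = -4.
With W in oxidation state +6, the complex ion is [W...]^2+.
Charge balance with chloride (-1) requires 1 complex ion per 2 chloride.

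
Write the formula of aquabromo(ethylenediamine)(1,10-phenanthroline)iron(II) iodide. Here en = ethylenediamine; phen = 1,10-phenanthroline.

[FeBr(en)(H2O)(phen)]I

Ligands: 1 aqua (H2O, neutral), 1 ethylenediamine (en, neutral), 1 1,10-phenanthroline (phen, neutral), 1 bromo (Br, -1). Ligand charge sum = -1.
Charge balance with iodide (-1) requires 1 complex ion per 1 iodide.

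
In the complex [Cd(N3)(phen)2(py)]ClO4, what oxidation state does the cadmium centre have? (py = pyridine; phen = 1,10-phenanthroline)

+2

1 perchlorate outside the brackets (-1 each) → the complex ion is 1+.
Ligand charges: 1×py neutral; 2×phen neutral; 1×N3 = -1; sum -1.
Cd + (-1) = 1+ ⇒ Cd is +2.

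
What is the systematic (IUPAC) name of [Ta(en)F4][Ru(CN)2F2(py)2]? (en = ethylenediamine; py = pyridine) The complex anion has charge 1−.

(ethylenediamine)tetrafluorotantalum(V) dicyanodifluorobis(pyridine)ruthenate(III)

The complex anion is given as 1−; its ligand charges sum to -4, so Ru = +3.
A 1:1 salt means the cation carries the equal and opposite charge, 1+.
Cation: ligand charges sum to -4; for the ion to be 1+, Ta = +5.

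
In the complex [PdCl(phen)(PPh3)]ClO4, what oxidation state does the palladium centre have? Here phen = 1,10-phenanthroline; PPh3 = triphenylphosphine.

+2

1 perchlorate outside the brackets (-1 each) → the complex ion is 1+.
Ligand charges: 1×Cl = -1; 1×phen neutral; 1×PPh3 neutral; sum -1.
Pd + (-1) = 1+ ⇒ Pd is +2.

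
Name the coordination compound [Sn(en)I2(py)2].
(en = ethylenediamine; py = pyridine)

There is no counter-ion, so the complex is neutral overall.
Ligand charges: 2×iodo (-1 each), 1×ethylenediamine (neutral), 2×pyridine (neutral); total -2. So Sn + (-2) = 0, giving Sn = +2.
Ligands are named alphabetically: ethylenediamine before iodo before pyridine.

(ethylenediamine)diiodobis(pyridine)tin(II)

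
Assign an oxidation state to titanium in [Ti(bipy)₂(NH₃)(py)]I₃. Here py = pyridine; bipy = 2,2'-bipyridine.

3 iodide outside the brackets (-1 each) → the complex ion is 3+.
Ligand charges: 1×py neutral; 2×bipy neutral; 1×NH3 neutral; sum 0.
Ti + (0) = 3+ ⇒ Ti is +3.

+3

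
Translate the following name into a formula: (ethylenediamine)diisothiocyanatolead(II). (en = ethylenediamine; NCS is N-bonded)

Ligands: 1 ethylenediamine (en, neutral), 2 isothiocyanato (NCS, -1). Ligand charge sum = -2.
With Pb in oxidation state +2, the complex ion is [Pb...].

[Pb(en)(NCS)2]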